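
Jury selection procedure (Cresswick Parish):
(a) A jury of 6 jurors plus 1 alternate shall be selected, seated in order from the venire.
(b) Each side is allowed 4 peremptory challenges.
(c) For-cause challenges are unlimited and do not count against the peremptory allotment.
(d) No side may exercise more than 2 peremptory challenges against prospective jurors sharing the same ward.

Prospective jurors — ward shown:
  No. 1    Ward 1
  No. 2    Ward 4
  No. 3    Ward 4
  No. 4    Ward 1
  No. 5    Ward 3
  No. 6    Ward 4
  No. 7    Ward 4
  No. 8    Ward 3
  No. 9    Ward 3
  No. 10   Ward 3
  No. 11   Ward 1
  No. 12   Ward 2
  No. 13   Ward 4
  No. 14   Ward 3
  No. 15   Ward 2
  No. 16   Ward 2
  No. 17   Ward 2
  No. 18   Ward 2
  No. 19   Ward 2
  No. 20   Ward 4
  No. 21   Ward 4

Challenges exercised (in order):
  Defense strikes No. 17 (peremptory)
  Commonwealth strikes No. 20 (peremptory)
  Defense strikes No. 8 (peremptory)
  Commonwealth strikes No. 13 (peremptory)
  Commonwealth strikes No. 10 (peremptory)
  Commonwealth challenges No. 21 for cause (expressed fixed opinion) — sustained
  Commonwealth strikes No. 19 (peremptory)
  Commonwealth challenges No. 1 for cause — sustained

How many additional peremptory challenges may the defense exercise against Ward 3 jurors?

1

Defense peremptories so far: #17, #8 — 2 of 4 used, 2 left overall.
Against Ward 3: #8 — 1 used; per-ward cap 2 leaves 1.
Binding limit: min(2, 1) = 1.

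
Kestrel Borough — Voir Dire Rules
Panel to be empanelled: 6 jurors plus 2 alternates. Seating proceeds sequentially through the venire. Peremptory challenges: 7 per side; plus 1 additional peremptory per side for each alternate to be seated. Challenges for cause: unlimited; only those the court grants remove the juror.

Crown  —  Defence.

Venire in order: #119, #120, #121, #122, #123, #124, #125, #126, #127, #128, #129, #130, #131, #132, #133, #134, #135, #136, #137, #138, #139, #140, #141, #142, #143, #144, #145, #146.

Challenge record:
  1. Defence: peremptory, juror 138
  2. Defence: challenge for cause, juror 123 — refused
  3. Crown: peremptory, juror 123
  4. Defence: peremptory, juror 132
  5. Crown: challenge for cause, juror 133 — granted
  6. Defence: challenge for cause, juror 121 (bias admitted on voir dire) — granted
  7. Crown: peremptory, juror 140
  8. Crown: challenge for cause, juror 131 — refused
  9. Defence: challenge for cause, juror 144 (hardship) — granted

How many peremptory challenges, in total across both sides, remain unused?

14

Crown allotment: 7 base + 1 × 2 alternates = 9. Defence allotment: 7 base + 1 × 2 alternates = 9.
Crown peremptories used: #123, #140 — 2 (for-cause on #133, #131 don't count).
Defence peremptories used: #138, #132 — 2 (for-cause on #123, #121, #144 don't count).
Remaining: (9 − 2) + (9 − 2) = 14.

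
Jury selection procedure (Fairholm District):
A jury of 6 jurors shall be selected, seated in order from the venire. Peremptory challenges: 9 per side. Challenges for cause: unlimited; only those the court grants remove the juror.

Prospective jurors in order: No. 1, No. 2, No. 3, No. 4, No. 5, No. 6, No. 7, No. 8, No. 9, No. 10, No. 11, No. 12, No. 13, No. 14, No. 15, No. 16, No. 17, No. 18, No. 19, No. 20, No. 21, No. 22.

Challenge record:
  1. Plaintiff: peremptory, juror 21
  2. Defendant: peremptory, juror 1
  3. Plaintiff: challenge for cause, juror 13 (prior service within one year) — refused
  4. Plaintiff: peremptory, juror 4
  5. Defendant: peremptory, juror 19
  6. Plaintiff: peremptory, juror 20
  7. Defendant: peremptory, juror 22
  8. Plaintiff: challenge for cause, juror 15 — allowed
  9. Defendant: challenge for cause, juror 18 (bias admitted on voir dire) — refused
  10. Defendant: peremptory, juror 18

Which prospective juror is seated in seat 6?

Removed: #1, #4, #15, #18, #19, #20, #21, #22. (#13 stays — for-cause denied.)
Filling seats in venire order through position 6: #2, #3, #5, #6, #7, #8.
So seat 6 is #8.

8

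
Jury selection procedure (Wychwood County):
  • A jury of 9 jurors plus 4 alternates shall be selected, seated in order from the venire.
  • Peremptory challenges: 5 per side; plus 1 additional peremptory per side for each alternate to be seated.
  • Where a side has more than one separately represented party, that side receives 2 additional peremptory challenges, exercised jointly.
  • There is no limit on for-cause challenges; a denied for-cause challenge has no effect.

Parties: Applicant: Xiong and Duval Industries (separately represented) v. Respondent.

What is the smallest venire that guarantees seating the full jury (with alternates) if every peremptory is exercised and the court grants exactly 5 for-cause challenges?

38

Seats to fill: 9 + 4 alternates = 13.
Peremptories — Applicant: 5 + 1×4 + 2 = 11; Respondent: 5 + 1×4 = 9; total 20.
For-cause removals: 5.
Minimum venire: 13 + 20 + 5 = 38.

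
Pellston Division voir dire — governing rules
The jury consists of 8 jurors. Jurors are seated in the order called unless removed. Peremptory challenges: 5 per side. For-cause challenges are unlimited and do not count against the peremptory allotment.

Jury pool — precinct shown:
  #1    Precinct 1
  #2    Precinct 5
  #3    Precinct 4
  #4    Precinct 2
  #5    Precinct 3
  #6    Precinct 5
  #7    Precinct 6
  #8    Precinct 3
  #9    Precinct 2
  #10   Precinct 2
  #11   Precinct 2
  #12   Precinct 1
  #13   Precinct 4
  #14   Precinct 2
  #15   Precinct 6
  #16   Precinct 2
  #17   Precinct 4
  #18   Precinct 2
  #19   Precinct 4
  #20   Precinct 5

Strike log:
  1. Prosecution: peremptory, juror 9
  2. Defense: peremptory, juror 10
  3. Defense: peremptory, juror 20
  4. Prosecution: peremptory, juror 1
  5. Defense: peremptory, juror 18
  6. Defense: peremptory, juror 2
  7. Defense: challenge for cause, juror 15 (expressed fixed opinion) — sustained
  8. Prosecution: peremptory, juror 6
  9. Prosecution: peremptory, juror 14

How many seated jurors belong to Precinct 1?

Removed: #1, #2, #6, #9, #10, #14, #15, #18, #20.
Seated jurors 1–8: #3, #4, #5, #7, #8, #11, #12, #13.
Of those, in Precinct 1: #12 → 1.

1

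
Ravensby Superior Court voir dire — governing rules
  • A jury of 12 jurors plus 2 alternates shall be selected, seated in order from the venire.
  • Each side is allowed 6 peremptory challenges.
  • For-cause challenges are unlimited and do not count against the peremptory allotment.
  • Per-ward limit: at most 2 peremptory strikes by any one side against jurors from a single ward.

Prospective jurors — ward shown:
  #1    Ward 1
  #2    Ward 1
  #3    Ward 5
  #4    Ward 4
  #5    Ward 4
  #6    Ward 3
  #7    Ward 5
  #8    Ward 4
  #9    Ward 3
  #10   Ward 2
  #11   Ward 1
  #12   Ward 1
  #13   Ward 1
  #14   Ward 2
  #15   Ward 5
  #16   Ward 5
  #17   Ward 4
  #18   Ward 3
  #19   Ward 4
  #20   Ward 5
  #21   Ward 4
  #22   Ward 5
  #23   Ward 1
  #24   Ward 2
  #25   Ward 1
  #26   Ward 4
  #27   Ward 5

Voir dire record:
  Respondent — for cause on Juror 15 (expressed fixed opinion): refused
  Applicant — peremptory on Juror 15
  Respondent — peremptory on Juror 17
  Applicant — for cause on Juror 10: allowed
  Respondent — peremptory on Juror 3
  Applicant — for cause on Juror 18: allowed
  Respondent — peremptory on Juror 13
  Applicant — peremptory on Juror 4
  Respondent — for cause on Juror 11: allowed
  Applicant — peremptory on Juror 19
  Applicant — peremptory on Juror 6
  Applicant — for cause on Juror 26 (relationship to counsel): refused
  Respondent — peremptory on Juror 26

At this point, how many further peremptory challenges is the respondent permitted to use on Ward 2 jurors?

2

Respondent peremptories so far: #17, #3, #13, #26 — 4 of 6 used, 2 left overall.
Against Ward 2: none yet — per-ward cap 2 leaves 2.
Binding limit: min(2, 2) = 2.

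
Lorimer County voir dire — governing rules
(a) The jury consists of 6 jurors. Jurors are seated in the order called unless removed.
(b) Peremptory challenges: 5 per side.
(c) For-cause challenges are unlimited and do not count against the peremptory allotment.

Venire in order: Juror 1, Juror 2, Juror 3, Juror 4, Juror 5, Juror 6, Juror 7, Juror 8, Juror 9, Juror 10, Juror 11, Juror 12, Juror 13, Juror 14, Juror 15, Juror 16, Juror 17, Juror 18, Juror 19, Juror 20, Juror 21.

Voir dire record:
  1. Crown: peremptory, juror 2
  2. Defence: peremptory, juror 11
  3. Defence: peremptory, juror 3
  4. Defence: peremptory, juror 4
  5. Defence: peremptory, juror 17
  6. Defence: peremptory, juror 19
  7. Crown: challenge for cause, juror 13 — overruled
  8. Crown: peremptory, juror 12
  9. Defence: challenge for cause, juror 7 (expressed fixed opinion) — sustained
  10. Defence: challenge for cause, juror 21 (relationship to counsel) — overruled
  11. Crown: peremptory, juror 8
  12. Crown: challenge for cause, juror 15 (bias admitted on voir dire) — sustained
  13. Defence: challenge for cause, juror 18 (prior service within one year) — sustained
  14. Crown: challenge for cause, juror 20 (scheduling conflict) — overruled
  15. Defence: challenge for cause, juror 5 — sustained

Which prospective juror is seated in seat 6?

14

Removed: #2, #3, #4, #5, #7, #8, #11, #12, #15, #17, #18, #19. (#13, #20, #21 stay — for-cause denied.)
Filling seats in venire order through position 6: #1, #6, #9, #10, #13, #14.
So seat 6 is #14.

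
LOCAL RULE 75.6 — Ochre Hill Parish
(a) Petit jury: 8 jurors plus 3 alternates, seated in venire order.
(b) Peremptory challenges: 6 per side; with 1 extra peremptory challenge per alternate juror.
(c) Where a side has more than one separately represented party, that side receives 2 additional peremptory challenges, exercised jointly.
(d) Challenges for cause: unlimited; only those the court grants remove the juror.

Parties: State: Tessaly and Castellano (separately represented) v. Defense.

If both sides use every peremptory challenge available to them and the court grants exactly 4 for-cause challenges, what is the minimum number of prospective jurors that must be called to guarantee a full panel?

Seats to fill: 8 + 3 alternates = 11.
Peremptories — State: 6 + 1×3 + 2 = 11; Defense: 6 + 1×3 = 9; total 20.
For-cause removals: 4.
Minimum venire: 11 + 20 + 4 = 35.

35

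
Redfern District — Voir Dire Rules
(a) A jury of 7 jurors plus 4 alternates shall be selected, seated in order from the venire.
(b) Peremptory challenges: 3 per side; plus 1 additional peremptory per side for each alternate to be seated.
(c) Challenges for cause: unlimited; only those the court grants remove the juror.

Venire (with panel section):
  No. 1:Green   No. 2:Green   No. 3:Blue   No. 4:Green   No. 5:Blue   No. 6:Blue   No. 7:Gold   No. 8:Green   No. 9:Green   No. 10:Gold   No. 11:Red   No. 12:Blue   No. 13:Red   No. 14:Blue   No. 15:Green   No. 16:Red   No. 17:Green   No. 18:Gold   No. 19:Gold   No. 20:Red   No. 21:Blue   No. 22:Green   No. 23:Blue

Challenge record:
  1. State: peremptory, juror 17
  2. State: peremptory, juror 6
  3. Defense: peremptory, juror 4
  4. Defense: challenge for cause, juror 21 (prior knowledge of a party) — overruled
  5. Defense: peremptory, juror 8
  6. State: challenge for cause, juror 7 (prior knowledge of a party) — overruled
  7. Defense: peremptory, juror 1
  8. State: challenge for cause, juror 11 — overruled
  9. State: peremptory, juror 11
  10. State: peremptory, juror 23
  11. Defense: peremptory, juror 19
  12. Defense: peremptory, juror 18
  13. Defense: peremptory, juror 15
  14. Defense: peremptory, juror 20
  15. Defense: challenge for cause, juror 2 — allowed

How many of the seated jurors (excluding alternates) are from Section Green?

1

Removed: #1, #2, #4, #6, #8, #11, #15, #17, #18, #19, #20, #23.
Seated jurors 1–7: #3, #5, #7, #9, #10, #12, #13 (alternates #14, #16, #21, #22 not counted).
Of those, in Section Green: #9 → 1.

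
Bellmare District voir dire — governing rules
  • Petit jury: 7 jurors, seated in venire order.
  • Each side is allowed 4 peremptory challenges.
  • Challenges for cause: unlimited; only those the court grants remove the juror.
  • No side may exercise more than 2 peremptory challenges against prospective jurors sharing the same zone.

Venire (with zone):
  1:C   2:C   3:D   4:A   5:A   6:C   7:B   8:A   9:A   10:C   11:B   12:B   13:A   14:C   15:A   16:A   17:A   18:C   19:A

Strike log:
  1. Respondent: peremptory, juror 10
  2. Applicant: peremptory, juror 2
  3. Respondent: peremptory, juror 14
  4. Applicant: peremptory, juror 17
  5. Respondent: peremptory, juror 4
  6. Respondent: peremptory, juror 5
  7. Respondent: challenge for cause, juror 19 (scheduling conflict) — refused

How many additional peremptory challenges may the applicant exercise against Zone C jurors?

1

Applicant peremptories so far: #2, #17 — 2 of 4 used, 2 left overall.
Against Zone C: #2 — 1 used; per-zone cap 2 leaves 1.
Binding limit: min(2, 1) = 1.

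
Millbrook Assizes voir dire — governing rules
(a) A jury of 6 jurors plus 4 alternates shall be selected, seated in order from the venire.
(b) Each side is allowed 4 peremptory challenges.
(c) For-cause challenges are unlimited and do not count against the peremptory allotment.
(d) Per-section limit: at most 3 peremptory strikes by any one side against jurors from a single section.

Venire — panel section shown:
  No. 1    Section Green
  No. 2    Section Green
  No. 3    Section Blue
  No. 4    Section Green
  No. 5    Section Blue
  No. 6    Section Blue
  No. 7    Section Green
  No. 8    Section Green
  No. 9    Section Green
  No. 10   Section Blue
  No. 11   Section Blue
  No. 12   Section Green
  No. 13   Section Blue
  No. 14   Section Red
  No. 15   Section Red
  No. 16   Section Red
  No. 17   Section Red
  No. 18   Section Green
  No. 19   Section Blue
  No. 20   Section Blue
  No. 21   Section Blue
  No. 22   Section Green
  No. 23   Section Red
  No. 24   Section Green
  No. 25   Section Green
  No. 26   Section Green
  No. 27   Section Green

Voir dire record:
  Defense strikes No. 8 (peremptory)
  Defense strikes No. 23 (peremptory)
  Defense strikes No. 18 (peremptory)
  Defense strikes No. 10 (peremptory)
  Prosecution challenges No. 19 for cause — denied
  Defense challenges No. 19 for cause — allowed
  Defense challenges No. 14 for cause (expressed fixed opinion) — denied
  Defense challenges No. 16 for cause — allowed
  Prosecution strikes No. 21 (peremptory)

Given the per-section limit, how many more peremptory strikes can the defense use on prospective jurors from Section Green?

0

Defense peremptories so far: #8, #23, #18, #10 — 4 of 4 used, 0 left overall.
Against Section Green: #8, #18 — 2 used; per-section cap 3 leaves 1.
Binding limit: min(0, 1) = 0.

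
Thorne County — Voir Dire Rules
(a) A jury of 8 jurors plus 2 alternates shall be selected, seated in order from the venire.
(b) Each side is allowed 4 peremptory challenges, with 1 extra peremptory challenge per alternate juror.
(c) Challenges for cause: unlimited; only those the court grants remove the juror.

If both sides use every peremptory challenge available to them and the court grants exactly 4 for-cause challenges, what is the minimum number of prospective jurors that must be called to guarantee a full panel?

Seats to fill: 8 + 2 alternates = 10.
Peremptories: 4 + 1×2 = 6 per side × 2 sides = 12.
For-cause removals: 4.
Minimum venire: 10 + 12 + 4 = 26.

26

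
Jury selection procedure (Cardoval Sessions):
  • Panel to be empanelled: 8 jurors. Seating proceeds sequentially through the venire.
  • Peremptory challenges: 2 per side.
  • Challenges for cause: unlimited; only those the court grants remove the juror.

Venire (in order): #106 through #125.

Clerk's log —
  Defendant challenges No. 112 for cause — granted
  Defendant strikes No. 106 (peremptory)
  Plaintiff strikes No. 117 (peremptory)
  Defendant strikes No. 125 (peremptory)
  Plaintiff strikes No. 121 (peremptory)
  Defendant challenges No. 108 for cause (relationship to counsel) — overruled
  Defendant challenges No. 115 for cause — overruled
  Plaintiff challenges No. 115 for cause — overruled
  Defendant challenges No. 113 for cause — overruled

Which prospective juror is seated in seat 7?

Removed: #106, #112, #117, #121, #125. (#108, #113, #115 stay — for-cause denied.)
Filling seats in venire order through position 7: #107, #108, #109, #110, #111, #113, #114.
So seat 7 is #114.

114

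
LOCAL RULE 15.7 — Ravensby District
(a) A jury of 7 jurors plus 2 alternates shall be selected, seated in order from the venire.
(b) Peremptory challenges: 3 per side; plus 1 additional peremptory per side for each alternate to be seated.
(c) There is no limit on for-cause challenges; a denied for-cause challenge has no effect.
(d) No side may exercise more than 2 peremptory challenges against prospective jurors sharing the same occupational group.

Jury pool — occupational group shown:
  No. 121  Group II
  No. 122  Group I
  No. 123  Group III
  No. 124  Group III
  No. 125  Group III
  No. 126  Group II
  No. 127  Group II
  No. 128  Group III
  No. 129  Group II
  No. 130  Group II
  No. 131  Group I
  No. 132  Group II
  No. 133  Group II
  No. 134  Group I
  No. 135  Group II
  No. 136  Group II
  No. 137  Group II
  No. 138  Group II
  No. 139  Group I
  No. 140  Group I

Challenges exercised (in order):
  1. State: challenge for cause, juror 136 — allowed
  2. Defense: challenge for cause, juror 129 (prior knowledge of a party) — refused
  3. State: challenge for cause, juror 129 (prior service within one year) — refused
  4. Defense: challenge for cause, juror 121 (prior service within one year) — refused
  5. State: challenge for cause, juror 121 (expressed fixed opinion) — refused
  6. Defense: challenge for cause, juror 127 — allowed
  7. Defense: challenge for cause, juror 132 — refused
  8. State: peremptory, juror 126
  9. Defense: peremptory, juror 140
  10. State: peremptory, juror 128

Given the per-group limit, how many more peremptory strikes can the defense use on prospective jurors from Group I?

Defense peremptories so far: #140 — 1 of 5 used, 4 left overall.
Against Group I: #140 — 1 used; per-group cap 2 leaves 1.
Binding limit: min(4, 1) = 1.

1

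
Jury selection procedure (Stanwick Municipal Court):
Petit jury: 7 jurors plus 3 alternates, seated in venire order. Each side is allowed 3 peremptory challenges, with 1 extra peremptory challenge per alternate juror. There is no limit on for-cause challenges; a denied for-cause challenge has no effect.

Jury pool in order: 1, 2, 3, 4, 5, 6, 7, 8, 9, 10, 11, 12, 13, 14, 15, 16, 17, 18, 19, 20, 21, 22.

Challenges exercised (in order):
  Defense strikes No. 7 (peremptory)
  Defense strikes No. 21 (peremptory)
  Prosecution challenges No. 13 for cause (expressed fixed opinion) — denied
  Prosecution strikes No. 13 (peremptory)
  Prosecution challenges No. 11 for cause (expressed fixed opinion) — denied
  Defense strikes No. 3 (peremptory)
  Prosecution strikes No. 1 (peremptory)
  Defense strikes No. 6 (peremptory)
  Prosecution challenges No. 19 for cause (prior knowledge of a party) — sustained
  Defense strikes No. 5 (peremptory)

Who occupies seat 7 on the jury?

12

Removed: #1, #3, #5, #6, #7, #13, #19, #21. (#11 stays — for-cause denied.)
Seating in order: seats 1–7 → #2, #4, #8, #9, #10, #11, #12; alternates → #14, #15, #16.
So seat 7 is #12.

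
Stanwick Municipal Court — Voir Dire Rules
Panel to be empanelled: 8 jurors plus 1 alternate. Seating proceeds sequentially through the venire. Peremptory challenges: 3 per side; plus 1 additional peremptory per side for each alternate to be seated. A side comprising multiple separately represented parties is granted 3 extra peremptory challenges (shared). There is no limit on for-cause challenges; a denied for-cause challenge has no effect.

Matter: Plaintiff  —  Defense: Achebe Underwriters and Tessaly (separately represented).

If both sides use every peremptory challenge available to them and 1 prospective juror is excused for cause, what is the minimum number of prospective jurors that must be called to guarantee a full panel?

21

Seats to fill: 8 + 1 alternates = 9.
Peremptories — Plaintiff: 3 + 1×1 = 4; Defense: 3 + 1×1 + 3 = 7; total 11.
For-cause removals: 1.
Minimum venire: 9 + 11 + 1 = 21.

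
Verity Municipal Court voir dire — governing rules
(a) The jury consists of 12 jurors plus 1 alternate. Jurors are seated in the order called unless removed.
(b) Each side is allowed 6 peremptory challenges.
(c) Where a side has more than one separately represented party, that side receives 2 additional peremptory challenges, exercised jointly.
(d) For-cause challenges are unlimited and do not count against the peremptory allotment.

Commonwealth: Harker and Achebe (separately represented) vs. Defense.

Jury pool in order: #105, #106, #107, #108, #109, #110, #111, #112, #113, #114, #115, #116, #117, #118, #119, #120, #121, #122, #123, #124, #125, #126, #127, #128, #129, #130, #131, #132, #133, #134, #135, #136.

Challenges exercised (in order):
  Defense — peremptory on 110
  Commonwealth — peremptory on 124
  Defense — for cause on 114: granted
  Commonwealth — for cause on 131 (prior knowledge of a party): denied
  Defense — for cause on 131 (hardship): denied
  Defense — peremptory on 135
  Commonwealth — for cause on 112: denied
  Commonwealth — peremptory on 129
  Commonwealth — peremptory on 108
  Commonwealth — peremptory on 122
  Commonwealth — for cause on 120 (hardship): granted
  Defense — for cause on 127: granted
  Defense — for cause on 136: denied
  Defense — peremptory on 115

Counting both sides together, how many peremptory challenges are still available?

Commonwealth allotment: 6 base + 2 multi-party = 8. Defense allotment: 6.
Commonwealth peremptories used: #124, #129, #108, #122 — 4 (for-cause on #131, #112, #120 don't count).
Defense peremptories used: #110, #135, #115 — 3 (for-cause on #114, #131, #127, #136 don't count).
Remaining: (8 − 4) + (6 − 3) = 7.

7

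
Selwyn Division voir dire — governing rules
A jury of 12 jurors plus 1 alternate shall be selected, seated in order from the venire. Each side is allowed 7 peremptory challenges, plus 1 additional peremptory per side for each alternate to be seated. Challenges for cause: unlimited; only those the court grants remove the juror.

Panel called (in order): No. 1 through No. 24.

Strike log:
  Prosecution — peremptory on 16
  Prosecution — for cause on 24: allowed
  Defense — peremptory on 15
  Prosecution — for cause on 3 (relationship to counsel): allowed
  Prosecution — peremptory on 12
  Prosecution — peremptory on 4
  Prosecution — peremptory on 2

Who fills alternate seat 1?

Removed: #2, #3, #4, #12, #15, #16, #24.
Seating in order: seats 1–12 → #1, #5, #6, #7, #8, #9, #10, #11, #13, #14, #17, #18; alternates → #19.
So alternate 1 is #19.

19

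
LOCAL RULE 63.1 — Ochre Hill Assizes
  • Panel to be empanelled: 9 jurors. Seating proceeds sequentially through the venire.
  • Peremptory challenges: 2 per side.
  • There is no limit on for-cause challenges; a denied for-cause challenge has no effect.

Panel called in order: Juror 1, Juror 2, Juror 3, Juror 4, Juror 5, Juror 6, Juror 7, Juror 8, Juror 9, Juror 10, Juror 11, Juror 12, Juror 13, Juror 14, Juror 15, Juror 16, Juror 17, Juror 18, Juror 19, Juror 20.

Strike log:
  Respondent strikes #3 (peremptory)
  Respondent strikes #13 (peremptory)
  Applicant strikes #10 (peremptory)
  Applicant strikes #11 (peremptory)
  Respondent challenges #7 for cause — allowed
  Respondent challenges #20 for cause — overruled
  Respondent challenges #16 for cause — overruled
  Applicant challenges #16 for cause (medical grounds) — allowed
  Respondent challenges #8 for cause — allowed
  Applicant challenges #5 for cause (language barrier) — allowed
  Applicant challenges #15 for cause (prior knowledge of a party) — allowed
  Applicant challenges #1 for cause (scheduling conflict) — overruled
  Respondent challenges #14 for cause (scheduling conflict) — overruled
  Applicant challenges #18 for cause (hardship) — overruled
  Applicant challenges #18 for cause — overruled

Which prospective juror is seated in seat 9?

Removed: #3, #5, #7, #8, #10, #11, #13, #15, #16. (#1, #14, #18, #20 stay — for-cause denied.)
Seating in order: seats 1–9 → #1, #2, #4, #6, #9, #12, #14, #17, #18.
So seat 9 is #18.

18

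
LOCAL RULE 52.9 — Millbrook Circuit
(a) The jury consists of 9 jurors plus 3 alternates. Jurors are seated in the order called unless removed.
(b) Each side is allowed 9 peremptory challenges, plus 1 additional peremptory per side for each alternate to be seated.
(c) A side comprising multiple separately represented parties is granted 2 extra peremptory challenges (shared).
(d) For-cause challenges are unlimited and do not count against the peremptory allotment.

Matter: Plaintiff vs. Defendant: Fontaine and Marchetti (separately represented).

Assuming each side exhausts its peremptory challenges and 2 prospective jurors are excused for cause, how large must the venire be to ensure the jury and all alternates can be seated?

Seats to fill: 9 + 3 alternates = 12.
Peremptories — Plaintiff: 9 + 1×3 = 12; Defendant: 9 + 1×3 + 2 = 14; total 26.
For-cause removals: 2.
Minimum venire: 12 + 26 + 2 = 40.

40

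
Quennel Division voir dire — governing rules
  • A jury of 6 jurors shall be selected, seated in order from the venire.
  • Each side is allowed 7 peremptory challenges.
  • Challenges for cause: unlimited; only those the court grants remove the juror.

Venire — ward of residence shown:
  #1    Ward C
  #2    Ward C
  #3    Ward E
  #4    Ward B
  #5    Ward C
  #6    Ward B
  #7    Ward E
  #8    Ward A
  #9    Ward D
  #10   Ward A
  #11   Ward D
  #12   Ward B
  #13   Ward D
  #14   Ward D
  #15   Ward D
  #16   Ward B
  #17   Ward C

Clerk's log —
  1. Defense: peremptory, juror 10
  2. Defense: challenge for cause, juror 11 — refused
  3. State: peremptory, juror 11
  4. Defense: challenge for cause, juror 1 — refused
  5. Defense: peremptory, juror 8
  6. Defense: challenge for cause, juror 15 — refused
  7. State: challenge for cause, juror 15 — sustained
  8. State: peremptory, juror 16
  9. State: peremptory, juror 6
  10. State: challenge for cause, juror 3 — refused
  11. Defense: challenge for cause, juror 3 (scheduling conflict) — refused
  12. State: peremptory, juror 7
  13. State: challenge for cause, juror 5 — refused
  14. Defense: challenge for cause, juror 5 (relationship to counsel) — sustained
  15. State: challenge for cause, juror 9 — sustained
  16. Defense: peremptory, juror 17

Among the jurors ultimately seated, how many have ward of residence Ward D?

Removed: #5, #6, #7, #8, #9, #10, #11, #15, #16, #17.
Seated jurors 1–6: #1, #2, #3, #4, #12, #13.
Of those, in Ward D: #13 → 1.

1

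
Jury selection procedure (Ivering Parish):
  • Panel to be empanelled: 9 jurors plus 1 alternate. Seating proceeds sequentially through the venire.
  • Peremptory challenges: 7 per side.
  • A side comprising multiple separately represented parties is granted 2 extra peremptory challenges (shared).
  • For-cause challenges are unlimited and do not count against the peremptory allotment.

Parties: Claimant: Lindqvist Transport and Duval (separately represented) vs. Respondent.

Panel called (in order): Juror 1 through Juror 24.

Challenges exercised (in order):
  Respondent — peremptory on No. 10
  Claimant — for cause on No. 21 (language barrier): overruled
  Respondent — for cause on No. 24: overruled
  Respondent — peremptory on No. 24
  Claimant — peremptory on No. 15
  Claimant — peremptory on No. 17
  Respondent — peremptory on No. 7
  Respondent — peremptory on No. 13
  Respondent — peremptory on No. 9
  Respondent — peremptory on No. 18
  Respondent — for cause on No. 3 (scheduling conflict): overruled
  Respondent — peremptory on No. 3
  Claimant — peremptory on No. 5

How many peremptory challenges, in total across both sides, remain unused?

6

Claimant allotment: 7 base + 2 multi-party = 9. Respondent allotment: 7.
Claimant peremptories used: #15, #17, #5 — 3 (the for-cause on #21 doesn't count).
Respondent peremptories used: #10, #24, #7, #13, #9, #18, #3 — 7 (for-cause on #24, #3 don't count).
Remaining: (9 − 3) + (7 − 7) = 6.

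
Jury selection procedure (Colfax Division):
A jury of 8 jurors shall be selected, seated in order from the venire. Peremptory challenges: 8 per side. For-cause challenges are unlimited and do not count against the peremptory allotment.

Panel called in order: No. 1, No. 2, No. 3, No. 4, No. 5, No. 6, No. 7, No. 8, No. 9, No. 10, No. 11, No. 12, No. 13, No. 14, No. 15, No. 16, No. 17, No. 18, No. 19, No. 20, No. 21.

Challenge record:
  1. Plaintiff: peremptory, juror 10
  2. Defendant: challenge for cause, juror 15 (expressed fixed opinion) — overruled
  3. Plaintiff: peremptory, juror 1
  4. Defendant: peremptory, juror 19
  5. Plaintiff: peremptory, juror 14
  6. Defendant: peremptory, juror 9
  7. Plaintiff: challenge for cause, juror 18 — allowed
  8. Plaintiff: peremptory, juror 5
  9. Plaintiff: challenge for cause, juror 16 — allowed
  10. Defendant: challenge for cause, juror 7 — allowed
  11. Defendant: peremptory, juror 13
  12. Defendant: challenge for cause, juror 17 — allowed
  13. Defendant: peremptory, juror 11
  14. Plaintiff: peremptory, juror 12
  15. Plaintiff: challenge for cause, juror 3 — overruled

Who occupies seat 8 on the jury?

Removed: #1, #5, #7, #9, #10, #11, #12, #13, #14, #16, #17, #18, #19. (#3, #15 stay — for-cause denied.)
Seating in order: seats 1–8 → #2, #3, #4, #6, #8, #15, #20, #21.
So seat 8 is #21.

21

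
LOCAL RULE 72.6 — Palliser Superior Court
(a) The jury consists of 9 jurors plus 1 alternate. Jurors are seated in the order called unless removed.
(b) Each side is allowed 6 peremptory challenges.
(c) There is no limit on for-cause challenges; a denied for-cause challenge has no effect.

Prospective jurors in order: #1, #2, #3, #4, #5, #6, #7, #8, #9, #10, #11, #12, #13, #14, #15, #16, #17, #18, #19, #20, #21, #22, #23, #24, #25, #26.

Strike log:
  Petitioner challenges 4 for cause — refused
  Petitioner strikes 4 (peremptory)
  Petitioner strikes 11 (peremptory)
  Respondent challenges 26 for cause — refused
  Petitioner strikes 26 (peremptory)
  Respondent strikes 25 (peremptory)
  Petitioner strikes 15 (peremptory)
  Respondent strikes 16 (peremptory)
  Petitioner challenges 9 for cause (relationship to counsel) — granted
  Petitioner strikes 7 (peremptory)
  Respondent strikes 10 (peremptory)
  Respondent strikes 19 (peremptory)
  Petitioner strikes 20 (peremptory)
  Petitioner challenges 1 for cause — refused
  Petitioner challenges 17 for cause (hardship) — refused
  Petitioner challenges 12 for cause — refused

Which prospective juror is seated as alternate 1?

17

Removed: #4, #7, #9, #10, #11, #15, #16, #19, #20, #25, #26. (#1, #12, #17 stay — for-cause denied.)
Seating in order: seats 1–9 → #1, #2, #3, #5, #6, #8, #12, #13, #14; alternates → #17.
So alternate 1 is #17.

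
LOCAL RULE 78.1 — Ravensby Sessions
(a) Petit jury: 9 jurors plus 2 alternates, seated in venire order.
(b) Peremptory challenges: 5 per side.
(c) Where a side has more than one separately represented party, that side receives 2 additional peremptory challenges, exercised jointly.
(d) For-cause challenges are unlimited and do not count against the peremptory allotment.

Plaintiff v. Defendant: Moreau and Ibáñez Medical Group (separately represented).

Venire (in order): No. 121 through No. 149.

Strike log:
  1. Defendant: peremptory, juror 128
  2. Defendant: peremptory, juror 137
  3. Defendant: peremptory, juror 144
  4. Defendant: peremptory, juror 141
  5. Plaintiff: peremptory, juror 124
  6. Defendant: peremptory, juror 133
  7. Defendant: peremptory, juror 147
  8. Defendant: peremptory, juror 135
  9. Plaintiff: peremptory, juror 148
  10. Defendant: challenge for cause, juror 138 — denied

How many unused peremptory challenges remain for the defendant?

0

Defendant allotment: 5 base + 2 multi-party = 7.
Defendant peremptories used: #128, #137, #144, #141, #133, #147, #135 — 7 (the for-cause on #138 doesn't count).
Remaining: 7 − 7 = 0.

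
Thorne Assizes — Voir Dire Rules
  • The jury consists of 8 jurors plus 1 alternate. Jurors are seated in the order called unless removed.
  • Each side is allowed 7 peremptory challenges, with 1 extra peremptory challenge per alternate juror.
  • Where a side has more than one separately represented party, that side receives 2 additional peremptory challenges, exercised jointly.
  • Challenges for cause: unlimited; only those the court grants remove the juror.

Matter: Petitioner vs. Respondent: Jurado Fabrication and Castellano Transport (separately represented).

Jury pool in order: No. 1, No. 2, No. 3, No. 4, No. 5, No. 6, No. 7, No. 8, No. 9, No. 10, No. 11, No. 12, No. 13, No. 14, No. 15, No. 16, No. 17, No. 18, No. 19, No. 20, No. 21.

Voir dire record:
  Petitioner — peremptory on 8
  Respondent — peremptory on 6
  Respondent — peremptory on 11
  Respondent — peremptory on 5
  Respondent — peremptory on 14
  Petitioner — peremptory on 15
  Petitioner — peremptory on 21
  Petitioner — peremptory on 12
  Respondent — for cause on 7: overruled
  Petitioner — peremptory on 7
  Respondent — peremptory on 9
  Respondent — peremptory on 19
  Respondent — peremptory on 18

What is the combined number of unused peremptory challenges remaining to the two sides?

Petitioner allotment: 7 base + 1 × 1 alternate = 8. Respondent allotment: 7 base + 1 × 1 alternate + 2 multi-party = 10.
Petitioner peremptories used: #8, #15, #21, #12, #7 — 5.
Respondent peremptories used: #6, #11, #5, #14, #9, #19, #18 — 7 (the for-cause on #7 doesn't count).
Remaining: (8 − 5) + (10 − 7) = 6.

6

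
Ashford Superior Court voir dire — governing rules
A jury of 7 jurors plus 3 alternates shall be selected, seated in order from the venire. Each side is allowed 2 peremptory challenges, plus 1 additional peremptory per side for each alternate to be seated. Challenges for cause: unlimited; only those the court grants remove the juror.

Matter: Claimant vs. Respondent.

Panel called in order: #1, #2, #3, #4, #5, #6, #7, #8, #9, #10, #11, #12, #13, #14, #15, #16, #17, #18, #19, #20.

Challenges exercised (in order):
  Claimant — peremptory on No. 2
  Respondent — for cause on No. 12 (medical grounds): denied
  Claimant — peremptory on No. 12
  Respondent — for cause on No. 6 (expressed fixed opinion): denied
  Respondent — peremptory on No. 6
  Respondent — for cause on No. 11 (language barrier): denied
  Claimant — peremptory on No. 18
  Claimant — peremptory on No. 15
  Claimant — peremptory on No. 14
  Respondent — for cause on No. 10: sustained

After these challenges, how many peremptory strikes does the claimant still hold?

0

Claimant allotment: 2 base + 1 × 3 alternates = 5.
Claimant peremptories used: #2, #12, #18, #15, #14 — 5.
Remaining: 5 − 5 = 0.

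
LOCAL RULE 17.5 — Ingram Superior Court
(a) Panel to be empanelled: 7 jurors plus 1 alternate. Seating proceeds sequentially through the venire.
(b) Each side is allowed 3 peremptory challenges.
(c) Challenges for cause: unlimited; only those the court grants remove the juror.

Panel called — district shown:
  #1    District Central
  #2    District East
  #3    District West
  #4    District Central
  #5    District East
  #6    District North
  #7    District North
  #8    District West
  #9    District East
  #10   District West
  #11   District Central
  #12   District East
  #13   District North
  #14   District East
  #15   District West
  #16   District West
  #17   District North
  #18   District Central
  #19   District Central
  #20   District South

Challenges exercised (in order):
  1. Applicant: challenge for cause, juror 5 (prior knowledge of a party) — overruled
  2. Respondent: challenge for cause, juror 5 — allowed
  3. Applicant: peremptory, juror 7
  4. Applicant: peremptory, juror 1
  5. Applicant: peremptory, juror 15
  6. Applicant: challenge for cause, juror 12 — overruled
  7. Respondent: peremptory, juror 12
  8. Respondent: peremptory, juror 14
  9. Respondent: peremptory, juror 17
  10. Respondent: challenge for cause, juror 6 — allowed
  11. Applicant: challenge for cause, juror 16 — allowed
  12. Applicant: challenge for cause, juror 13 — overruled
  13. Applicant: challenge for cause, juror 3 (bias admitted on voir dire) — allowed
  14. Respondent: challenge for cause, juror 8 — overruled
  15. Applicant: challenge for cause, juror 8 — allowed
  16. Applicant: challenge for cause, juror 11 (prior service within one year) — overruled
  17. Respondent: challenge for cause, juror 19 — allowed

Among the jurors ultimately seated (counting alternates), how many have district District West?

Removed: #1, #3, #5, #6, #7, #8, #12, #14, #15, #16, #17, #19.
Seated (8 incl. alternates): #2, #4, #9, #10, #11, #13, #18, #20.
Of those, in District West: #10 → 1.

1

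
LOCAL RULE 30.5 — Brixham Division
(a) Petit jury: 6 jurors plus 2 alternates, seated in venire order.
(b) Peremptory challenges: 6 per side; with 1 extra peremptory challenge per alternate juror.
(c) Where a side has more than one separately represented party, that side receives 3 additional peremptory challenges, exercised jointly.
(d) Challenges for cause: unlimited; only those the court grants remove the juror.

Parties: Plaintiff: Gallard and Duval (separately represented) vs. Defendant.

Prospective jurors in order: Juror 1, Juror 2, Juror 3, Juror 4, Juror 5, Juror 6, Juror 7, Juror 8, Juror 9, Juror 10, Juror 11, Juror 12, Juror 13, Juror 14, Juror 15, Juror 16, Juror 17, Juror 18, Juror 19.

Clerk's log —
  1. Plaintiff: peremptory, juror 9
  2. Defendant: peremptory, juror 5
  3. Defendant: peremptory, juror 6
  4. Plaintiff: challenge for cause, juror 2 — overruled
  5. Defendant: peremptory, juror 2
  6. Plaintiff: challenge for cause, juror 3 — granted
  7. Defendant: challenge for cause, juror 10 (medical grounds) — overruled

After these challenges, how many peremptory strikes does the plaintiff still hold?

Plaintiff allotment: 6 base + 1 × 2 alternates + 3 multi-party = 11.
Plaintiff peremptories used: #9 — 1 (for-cause on #2, #3 don't count).
Remaining: 11 − 1 = 10.

10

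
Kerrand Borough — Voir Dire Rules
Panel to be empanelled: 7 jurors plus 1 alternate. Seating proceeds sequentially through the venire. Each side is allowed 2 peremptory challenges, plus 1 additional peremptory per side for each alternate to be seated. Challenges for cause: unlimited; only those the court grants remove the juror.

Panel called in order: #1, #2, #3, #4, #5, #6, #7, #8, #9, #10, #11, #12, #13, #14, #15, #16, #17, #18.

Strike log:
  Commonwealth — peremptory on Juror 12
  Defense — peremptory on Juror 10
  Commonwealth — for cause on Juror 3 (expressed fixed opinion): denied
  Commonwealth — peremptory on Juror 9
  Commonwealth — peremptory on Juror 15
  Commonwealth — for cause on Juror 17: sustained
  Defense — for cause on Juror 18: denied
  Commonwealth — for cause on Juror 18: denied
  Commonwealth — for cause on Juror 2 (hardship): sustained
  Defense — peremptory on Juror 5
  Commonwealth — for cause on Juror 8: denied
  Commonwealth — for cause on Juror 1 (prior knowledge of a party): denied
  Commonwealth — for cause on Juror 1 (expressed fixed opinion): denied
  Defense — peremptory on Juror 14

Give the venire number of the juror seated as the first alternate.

Removed: #2, #5, #9, #10, #12, #14, #15, #17. (#1, #3, #8, #18 stay — for-cause denied.)
Filling seats in venire order through position 8: #1, #3, #4, #6, #7, #8, #11, #13.
So alternate 1 is #13.

13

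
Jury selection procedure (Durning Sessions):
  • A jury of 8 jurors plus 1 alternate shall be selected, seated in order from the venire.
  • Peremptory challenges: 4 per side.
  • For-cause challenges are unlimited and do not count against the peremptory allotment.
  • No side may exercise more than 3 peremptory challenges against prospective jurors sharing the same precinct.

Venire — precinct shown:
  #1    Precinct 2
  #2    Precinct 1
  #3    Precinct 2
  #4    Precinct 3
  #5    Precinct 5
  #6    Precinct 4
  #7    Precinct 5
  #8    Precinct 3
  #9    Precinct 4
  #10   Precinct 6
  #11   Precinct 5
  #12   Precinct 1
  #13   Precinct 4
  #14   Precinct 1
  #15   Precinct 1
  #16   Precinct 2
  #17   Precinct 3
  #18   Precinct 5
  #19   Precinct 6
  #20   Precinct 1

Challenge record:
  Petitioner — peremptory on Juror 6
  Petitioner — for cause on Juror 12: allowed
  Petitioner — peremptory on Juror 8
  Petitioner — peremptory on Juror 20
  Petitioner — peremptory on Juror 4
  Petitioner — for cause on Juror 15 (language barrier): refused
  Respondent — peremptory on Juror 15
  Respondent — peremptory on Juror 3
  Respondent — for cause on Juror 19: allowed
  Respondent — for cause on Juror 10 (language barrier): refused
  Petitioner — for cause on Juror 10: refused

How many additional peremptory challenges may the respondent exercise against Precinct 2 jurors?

2

Respondent peremptories so far: #15, #3 — 2 of 4 used, 2 left overall.
Against Precinct 2: #3 — 1 used; per-precinct cap 3 leaves 2.
Binding limit: min(2, 2) = 2.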